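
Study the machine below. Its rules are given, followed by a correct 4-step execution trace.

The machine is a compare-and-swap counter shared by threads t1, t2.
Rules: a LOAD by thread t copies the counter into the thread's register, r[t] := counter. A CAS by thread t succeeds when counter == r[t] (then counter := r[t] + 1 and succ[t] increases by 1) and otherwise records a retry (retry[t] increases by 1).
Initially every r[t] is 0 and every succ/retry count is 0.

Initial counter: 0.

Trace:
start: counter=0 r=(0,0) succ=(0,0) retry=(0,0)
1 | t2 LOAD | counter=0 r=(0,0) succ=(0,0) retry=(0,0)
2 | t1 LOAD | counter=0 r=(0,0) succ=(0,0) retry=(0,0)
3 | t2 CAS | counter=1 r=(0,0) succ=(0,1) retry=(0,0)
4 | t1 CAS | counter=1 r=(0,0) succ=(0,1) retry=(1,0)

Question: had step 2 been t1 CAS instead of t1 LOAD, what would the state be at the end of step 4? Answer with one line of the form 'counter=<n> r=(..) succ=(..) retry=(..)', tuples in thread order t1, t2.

counter=1 r=(0,0) succ=(1,0) retry=(1,1)

(re-executing from step 2 with the substitution; state before step 2: counter=0 r=(0,0) succ=(0,0) retry=(0,0))
2 | t1 CAS | counter=1 r=(0,0) succ=(1,0) retry=(0,0)
3 | t2 CAS | counter=1 r=(0,0) succ=(1,0) retry=(0,1)
4 | t1 CAS | counter=1 r=(0,0) succ=(1,0) retry=(1,1)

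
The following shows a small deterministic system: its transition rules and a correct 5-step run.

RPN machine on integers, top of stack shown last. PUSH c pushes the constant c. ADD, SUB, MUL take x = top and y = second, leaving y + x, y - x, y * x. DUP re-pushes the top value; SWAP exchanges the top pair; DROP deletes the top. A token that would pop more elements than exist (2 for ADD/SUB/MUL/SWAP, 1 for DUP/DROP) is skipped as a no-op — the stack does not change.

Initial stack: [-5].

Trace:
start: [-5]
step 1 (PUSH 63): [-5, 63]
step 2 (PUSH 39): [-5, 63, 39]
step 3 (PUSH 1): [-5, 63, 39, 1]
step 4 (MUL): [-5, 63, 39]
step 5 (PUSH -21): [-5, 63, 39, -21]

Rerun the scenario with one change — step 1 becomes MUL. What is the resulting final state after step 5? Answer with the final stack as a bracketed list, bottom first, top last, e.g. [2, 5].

[-5, 39, -21]

(re-executing from step 1 with the substitution; state before step 1: [-5])
step 1 (MUL): [-5]
step 2 (PUSH 39): [-5, 39]
step 3 (PUSH 1): [-5, 39, 1]
step 4 (MUL): [-5, 39]
step 5 (PUSH -21): [-5, 39, -21]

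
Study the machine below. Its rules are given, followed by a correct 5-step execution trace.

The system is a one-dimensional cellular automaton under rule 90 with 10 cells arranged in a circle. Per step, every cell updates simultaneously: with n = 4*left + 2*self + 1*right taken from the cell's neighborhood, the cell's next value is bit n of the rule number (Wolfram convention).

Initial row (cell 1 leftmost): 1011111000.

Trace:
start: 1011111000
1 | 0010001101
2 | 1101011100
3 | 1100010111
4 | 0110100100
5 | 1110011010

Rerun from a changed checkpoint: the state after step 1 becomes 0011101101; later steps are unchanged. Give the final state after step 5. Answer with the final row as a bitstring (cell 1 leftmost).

0110011101

state after step 1 := 0011101101
2 | 1110101100
3 | 1010001111
4 | 1001011000
5 | 0110011101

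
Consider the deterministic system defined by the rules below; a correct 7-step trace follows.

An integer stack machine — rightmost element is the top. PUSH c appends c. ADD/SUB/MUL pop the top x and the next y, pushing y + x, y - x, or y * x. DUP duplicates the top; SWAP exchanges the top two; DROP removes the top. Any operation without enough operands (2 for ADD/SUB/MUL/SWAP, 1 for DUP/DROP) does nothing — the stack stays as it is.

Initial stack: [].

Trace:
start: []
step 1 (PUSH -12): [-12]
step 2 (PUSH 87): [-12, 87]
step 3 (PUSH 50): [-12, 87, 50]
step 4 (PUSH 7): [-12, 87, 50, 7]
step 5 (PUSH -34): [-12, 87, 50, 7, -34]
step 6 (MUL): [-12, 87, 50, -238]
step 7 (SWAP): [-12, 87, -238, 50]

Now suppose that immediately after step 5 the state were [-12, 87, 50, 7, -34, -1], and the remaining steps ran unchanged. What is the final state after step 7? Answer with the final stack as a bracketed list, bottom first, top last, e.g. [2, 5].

[-12, 87, 50, 34, 7]

state after step 5 := [-12, 87, 50, 7, -34, -1]
step 6 (MUL): [-12, 87, 50, 7, 34]
step 7 (SWAP): [-12, 87, 50, 34, 7]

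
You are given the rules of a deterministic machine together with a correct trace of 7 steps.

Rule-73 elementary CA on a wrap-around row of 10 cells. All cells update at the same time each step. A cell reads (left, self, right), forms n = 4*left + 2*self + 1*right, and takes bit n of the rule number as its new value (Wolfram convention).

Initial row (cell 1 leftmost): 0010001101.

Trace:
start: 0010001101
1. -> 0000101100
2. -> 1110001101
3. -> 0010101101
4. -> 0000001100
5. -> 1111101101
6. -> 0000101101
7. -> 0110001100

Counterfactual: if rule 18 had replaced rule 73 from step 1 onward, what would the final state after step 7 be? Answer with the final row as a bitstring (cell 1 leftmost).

(re-executing steps 1..7 under rule 18; state before step 1: 0010001101)
1. -> 1101010000
2. -> 0000001001
3. -> 1000010110
4. -> 0100100000
5. -> 1011010000
6. -> 0000001001
7. -> 1000010110

1000010110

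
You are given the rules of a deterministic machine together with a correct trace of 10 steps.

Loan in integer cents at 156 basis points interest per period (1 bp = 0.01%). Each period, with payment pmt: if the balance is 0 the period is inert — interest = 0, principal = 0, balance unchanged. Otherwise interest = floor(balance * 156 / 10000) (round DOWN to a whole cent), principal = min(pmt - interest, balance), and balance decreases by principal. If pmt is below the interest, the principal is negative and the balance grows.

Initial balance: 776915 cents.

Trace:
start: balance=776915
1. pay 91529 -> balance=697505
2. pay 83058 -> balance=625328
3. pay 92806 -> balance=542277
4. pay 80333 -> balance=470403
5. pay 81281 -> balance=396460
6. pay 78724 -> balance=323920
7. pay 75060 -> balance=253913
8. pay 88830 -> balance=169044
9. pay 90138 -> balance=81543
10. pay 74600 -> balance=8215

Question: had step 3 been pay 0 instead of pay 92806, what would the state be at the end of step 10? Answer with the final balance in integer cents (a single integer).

111641

(re-executing from step 3 with the substitution; state before step 3: balance=625328)
3. pay 0 -> balance=635083
4. pay 80333 -> balance=564657
5. pay 81281 -> balance=492184
6. pay 78724 -> balance=421138
7. pay 75060 -> balance=352647
8. pay 88830 -> balance=269318
9. pay 90138 -> balance=183381
10. pay 74600 -> balance=111641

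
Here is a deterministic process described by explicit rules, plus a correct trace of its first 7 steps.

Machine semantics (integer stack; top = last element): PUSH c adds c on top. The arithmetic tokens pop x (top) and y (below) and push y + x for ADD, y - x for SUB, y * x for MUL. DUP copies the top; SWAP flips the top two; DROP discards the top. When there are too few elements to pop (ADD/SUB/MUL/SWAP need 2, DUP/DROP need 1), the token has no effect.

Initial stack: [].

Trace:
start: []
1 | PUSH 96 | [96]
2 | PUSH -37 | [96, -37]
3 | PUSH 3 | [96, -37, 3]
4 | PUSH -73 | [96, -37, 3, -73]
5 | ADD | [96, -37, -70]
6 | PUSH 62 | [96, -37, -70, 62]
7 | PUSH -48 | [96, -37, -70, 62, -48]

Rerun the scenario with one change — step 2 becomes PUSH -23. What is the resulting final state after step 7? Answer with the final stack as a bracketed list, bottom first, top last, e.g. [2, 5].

[96, -23, -70, 62, -48]

(re-executing from step 2 with the substitution; state before step 2: [96])
2 | PUSH -23 | [96, -23]
3 | PUSH 3 | [96, -23, 3]
4 | PUSH -73 | [96, -23, 3, -73]
5 | ADD | [96, -23, -70]
6 | PUSH 62 | [96, -23, -70, 62]
7 | PUSH -48 | [96, -23, -70, 62, -48]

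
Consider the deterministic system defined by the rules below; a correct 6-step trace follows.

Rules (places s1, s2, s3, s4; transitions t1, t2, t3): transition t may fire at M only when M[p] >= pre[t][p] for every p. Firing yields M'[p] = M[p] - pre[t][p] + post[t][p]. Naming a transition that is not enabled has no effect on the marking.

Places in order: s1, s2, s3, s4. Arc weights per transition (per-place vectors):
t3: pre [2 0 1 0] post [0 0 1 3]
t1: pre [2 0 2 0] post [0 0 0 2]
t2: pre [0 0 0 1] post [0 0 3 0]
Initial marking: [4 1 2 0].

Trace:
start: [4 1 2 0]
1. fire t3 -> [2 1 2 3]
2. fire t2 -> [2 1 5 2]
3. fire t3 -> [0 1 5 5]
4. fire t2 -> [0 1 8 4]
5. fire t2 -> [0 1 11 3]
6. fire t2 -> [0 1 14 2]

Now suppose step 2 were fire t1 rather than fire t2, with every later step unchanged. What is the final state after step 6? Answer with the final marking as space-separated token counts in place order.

0 1 9 2

(re-executing from step 2 with the substitution; state before step 2: [2 1 2 3])
2. fire t1 -> [0 1 0 5]
3. fire t3 -> [0 1 0 5]
4. fire t2 -> [0 1 3 4]
5. fire t2 -> [0 1 6 3]
6. fire t2 -> [0 1 9 2]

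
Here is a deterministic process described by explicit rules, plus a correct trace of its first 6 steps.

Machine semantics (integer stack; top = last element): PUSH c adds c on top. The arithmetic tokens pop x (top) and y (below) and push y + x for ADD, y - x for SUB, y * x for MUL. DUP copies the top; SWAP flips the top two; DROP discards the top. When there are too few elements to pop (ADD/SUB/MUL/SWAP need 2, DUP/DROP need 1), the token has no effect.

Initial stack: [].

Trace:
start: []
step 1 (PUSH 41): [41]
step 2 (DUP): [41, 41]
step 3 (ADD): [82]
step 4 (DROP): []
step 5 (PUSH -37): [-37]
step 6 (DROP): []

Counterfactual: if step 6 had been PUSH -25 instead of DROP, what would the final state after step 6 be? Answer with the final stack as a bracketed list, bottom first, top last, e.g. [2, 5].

[-37, -25]

(re-executing from step 6 with the substitution; state before step 6: [-37])
step 6 (PUSH -25): [-37, -25]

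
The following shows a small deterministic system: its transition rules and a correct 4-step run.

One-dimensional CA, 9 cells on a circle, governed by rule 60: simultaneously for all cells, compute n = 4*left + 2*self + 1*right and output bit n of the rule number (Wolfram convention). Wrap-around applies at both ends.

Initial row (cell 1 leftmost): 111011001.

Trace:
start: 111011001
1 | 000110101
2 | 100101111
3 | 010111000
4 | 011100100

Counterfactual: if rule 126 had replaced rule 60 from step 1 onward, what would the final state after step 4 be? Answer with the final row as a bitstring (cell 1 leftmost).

111110111

(re-executing steps 1..4 under rule 126; state before step 1: 111011001)
1 | 001111111
2 | 111000001
3 | 001100011
4 | 111110111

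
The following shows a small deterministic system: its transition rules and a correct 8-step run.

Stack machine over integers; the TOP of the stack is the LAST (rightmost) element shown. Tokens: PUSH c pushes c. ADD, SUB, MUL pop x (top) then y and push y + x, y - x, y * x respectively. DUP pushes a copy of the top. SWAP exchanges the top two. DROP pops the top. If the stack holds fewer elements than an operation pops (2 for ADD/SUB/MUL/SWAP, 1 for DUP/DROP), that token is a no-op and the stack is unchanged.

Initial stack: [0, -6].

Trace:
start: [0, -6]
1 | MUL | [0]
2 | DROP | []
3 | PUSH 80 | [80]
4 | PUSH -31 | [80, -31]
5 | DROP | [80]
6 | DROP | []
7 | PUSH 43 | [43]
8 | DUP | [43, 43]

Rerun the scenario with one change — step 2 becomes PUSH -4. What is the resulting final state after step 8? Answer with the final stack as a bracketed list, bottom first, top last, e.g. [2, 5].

(re-executing from step 2 with the substitution; state before step 2: [0])
2 | PUSH -4 | [0, -4]
3 | PUSH 80 | [0, -4, 80]
4 | PUSH -31 | [0, -4, 80, -31]
5 | DROP | [0, -4, 80]
6 | DROP | [0, -4]
7 | PUSH 43 | [0, -4, 43]
8 | DUP | [0, -4, 43, 43]

[0, -4, 43, 43]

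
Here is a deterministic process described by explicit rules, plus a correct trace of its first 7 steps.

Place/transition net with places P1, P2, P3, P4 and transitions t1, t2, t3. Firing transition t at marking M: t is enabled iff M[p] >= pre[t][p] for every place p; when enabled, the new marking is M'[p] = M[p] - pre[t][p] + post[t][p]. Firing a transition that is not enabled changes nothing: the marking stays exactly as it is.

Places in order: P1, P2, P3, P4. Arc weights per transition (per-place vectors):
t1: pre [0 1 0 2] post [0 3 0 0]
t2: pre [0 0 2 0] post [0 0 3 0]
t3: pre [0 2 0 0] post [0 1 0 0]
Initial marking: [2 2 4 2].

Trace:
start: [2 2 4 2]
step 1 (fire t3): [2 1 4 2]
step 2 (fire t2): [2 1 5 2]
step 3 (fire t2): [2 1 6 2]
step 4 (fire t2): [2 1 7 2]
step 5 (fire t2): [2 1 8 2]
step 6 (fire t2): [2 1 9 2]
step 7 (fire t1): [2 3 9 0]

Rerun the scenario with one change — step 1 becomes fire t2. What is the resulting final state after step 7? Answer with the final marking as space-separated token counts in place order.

(re-executing from step 1 with the substitution; state before step 1: [2 2 4 2])
step 1 (fire t2): [2 2 5 2]
step 2 (fire t2): [2 2 6 2]
step 3 (fire t2): [2 2 7 2]
step 4 (fire t2): [2 2 8 2]
step 5 (fire t2): [2 2 9 2]
step 6 (fire t2): [2 2 10 2]
step 7 (fire t1): [2 4 10 0]

2 4 10 0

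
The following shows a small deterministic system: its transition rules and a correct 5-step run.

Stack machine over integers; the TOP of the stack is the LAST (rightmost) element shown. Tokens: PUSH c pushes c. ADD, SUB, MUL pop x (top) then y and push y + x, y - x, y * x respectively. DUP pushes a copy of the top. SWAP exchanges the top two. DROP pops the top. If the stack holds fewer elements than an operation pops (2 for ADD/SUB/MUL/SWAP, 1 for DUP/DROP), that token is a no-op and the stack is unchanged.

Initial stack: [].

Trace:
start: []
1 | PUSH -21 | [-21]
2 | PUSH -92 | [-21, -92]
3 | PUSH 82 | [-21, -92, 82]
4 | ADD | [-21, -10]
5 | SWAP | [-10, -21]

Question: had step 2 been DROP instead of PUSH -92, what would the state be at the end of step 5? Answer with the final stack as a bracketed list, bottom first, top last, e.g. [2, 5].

(re-executing from step 2 with the substitution; state before step 2: [-21])
2 | DROP | []
3 | PUSH 82 | [82]
4 | ADD | [82]
5 | SWAP | [82]

[82]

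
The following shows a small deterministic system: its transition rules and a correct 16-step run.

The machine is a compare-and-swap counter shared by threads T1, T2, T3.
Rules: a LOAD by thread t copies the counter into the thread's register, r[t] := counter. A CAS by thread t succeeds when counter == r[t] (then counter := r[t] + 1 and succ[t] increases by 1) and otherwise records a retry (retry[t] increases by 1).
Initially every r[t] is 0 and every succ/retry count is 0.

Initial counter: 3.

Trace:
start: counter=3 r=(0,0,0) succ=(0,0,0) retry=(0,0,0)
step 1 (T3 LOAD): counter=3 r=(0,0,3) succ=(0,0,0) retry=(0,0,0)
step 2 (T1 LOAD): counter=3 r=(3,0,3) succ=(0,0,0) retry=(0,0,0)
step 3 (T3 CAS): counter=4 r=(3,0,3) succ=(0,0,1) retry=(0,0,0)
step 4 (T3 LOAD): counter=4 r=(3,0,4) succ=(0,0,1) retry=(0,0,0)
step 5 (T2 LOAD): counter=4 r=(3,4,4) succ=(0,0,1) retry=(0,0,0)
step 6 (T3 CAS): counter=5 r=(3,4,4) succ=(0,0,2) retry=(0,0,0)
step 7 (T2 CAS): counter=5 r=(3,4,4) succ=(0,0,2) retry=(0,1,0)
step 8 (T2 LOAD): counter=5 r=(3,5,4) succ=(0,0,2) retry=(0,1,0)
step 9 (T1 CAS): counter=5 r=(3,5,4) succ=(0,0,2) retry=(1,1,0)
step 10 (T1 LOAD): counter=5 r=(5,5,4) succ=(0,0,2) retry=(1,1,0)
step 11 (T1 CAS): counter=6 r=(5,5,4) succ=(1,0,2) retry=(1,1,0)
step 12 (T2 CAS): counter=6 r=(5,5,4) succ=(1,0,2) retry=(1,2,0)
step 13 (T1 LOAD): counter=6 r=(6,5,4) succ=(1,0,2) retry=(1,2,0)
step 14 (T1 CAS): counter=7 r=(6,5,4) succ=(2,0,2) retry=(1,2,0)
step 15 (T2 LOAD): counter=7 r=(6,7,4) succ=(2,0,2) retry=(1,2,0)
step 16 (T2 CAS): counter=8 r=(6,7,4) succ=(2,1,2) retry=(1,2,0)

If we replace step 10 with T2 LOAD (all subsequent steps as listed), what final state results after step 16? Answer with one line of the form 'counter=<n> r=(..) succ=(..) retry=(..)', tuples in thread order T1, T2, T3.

(re-executing from step 10 with the substitution; state before step 10: counter=5 r=(3,5,4) succ=(0,0,2) retry=(1,1,0))
step 10 (T2 LOAD): counter=5 r=(3,5,4) succ=(0,0,2) retry=(1,1,0)
step 11 (T1 CAS): counter=5 r=(3,5,4) succ=(0,0,2) retry=(2,1,0)
step 12 (T2 CAS): counter=6 r=(3,5,4) succ=(0,1,2) retry=(2,1,0)
step 13 (T1 LOAD): counter=6 r=(6,5,4) succ=(0,1,2) retry=(2,1,0)
step 14 (T1 CAS): counter=7 r=(6,5,4) succ=(1,1,2) retry=(2,1,0)
step 15 (T2 LOAD): counter=7 r=(6,7,4) succ=(1,1,2) retry=(2,1,0)
step 16 (T2 CAS): counter=8 r=(6,7,4) succ=(1,2,2) retry=(2,1,0)

counter=8 r=(6,7,4) succ=(1,2,2) retry=(2,1,0)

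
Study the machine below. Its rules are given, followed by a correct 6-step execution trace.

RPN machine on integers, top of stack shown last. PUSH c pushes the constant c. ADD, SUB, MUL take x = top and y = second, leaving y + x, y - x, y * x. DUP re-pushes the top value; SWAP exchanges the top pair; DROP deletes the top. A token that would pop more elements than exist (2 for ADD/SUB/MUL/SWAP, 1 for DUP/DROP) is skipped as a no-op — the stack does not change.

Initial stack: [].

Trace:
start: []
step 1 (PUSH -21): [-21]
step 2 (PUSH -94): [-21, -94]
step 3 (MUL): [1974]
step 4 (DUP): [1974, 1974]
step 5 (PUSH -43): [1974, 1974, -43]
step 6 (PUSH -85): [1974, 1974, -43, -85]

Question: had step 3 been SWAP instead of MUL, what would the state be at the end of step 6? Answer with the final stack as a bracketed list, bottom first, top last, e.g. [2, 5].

(re-executing from step 3 with the substitution; state before step 3: [-21, -94])
step 3 (SWAP): [-94, -21]
step 4 (DUP): [-94, -21, -21]
step 5 (PUSH -43): [-94, -21, -21, -43]
step 6 (PUSH -85): [-94, -21, -21, -43, -85]

[-94, -21, -21, -43, -85]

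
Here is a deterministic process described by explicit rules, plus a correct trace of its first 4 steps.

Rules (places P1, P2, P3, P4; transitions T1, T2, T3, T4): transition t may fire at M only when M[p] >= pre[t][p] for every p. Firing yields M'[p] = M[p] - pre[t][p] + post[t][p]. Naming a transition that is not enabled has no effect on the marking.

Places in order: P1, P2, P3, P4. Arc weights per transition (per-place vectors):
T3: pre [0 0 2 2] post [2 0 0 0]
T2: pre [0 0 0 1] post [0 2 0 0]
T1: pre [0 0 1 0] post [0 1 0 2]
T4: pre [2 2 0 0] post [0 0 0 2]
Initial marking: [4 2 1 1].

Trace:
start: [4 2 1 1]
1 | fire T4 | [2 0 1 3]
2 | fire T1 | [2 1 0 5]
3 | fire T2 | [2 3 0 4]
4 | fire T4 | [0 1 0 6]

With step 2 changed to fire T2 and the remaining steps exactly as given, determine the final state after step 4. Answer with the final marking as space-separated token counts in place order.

0 2 1 3

(re-executing from step 2 with the substitution; state before step 2: [2 0 1 3])
2 | fire T2 | [2 2 1 2]
3 | fire T2 | [2 4 1 1]
4 | fire T4 | [0 2 1 3]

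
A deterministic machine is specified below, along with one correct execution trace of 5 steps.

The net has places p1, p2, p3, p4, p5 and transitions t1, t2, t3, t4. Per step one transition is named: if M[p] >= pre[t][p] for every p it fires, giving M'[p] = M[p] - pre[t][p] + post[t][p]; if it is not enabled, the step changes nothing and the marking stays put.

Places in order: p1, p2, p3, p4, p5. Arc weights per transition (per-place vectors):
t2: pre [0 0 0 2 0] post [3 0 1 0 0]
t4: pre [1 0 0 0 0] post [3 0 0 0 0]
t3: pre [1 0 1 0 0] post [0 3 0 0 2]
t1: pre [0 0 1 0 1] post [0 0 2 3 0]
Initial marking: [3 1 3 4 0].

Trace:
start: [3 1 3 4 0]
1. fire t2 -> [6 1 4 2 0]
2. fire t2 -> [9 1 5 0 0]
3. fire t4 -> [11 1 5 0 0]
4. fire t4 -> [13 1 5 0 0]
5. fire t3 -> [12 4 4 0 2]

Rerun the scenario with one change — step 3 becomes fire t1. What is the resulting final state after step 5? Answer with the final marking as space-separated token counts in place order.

10 4 4 0 2

(re-executing from step 3 with the substitution; state before step 3: [9 1 5 0 0])
3. fire t1 -> [9 1 5 0 0]
4. fire t4 -> [11 1 5 0 0]
5. fire t3 -> [10 4 4 0 2]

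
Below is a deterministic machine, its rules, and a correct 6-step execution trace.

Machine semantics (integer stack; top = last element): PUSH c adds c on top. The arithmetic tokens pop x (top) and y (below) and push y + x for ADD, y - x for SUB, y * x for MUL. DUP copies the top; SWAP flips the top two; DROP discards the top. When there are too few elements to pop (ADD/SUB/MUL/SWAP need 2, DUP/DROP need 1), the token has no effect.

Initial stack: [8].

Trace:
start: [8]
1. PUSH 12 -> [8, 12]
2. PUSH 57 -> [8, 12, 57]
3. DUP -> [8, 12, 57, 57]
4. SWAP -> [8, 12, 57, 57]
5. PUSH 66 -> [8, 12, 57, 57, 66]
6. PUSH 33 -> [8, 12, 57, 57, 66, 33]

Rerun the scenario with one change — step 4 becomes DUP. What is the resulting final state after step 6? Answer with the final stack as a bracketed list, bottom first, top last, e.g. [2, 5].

(re-executing from step 4 with the substitution; state before step 4: [8, 12, 57, 57])
4. DUP -> [8, 12, 57, 57, 57]
5. PUSH 66 -> [8, 12, 57, 57, 57, 66]
6. PUSH 33 -> [8, 12, 57, 57, 57, 66, 33]

[8, 12, 57, 57, 57, 66, 33]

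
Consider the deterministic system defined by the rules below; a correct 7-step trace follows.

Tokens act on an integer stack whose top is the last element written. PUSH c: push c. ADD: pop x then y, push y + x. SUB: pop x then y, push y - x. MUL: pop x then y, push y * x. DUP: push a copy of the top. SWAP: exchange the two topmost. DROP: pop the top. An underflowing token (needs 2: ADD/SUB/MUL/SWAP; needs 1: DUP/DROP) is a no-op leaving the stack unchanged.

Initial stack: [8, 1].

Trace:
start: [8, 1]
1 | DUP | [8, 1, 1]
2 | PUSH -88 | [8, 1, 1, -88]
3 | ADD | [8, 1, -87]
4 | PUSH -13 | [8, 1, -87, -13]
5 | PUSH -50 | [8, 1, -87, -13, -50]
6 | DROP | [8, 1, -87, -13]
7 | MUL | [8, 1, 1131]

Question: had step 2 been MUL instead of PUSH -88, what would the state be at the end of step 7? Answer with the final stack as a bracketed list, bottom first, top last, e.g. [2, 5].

(re-executing from step 2 with the substitution; state before step 2: [8, 1, 1])
2 | MUL | [8, 1]
3 | ADD | [9]
4 | PUSH -13 | [9, -13]
5 | PUSH -50 | [9, -13, -50]
6 | DROP | [9, -13]
7 | MUL | [-117]

[-117]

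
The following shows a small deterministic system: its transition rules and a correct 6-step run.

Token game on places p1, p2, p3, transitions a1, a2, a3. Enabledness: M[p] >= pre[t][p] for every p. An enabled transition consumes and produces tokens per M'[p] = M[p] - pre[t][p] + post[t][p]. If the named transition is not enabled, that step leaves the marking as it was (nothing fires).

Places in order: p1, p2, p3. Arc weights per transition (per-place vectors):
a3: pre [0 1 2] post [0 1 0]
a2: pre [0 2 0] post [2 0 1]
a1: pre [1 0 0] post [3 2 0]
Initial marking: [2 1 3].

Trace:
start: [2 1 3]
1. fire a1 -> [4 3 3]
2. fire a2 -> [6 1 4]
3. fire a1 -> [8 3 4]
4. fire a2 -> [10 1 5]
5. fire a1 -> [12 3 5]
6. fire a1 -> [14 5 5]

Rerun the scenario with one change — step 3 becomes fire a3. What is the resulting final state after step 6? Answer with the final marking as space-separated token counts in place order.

(re-executing from step 3 with the substitution; state before step 3: [6 1 4])
3. fire a3 -> [6 1 2]
4. fire a2 -> [6 1 2]
5. fire a1 -> [8 3 2]
6. fire a1 -> [10 5 2]

10 5 2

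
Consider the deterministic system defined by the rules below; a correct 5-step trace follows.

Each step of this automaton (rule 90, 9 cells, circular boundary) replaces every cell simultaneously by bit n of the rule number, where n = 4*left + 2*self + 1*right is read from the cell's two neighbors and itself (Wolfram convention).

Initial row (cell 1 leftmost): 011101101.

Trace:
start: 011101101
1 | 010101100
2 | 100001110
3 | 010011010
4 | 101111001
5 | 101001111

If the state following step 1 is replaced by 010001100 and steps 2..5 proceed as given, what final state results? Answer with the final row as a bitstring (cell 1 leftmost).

101001100

state after step 1 := 010001100
2 | 101011110
3 | 000010010
4 | 000101101
5 | 101001100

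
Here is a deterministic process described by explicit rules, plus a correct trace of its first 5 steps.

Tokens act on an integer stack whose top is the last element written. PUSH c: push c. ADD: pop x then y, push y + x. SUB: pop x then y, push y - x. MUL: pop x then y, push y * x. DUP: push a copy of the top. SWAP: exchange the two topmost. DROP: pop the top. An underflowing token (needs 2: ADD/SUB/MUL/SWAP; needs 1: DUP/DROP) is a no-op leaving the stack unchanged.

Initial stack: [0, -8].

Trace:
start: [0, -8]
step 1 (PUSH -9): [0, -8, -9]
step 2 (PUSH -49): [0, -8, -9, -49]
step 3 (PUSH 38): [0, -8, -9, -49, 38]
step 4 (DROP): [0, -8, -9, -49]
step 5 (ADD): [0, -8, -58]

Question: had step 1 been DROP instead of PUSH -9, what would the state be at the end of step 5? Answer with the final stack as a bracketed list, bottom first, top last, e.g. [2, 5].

[-49]

(re-executing from step 1 with the substitution; state before step 1: [0, -8])
step 1 (DROP): [0]
step 2 (PUSH -49): [0, -49]
step 3 (PUSH 38): [0, -49, 38]
step 4 (DROP): [0, -49]
step 5 (ADD): [-49]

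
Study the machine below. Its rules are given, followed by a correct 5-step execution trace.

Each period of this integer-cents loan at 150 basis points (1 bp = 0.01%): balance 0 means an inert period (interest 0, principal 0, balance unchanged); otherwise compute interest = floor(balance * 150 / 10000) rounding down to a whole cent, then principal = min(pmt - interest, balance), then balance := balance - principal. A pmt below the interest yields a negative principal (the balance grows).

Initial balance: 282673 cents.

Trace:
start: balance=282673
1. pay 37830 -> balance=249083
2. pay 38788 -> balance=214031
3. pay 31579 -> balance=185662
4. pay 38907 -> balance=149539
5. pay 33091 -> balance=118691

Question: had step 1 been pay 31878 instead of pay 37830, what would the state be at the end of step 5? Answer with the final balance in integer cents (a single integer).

(re-executing from step 1 with the substitution; state before step 1: balance=282673)
1. pay 31878 -> balance=255035
2. pay 38788 -> balance=220072
3. pay 31579 -> balance=191794
4. pay 38907 -> balance=155763
5. pay 33091 -> balance=125008

125008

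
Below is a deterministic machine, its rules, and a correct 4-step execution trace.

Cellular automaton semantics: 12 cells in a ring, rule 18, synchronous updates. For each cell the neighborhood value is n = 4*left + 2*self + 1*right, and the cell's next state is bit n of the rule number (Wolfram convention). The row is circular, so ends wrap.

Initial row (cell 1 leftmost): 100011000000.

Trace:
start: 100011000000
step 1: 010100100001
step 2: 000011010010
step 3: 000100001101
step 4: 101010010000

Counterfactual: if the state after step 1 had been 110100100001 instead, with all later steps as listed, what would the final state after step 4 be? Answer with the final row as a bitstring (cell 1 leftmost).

101010010000

state after step 1 := 110100100001
step 2: 000011010010
step 3: 000100001101
step 4: 101010010000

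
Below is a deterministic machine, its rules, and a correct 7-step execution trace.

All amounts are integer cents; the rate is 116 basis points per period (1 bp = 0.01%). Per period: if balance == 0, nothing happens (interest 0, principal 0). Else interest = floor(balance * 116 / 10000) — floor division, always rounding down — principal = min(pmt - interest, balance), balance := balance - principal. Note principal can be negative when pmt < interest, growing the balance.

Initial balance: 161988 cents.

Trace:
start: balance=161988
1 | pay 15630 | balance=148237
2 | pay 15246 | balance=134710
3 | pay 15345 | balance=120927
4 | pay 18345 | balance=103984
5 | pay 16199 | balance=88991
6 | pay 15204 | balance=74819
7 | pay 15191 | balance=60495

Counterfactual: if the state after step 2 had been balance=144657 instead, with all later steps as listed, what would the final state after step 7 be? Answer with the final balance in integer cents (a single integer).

state after step 2 := balance=144657
3 | pay 15345 | balance=130990
4 | pay 18345 | balance=114164
5 | pay 16199 | balance=99289
6 | pay 15204 | balance=85236
7 | pay 15191 | balance=71033

71033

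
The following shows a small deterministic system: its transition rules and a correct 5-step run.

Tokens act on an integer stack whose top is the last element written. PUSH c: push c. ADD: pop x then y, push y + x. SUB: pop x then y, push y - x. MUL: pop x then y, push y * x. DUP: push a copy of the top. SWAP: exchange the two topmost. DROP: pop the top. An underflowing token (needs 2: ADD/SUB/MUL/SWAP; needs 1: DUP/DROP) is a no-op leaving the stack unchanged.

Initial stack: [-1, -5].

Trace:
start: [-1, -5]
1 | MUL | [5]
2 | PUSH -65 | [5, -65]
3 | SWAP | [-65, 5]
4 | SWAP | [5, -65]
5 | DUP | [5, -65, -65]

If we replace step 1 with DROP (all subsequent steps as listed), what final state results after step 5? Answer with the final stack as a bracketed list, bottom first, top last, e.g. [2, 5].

(re-executing from step 1 with the substitution; state before step 1: [-1, -5])
1 | DROP | [-1]
2 | PUSH -65 | [-1, -65]
3 | SWAP | [-65, -1]
4 | SWAP | [-1, -65]
5 | DUP | [-1, -65, -65]

[-1, -65, -65]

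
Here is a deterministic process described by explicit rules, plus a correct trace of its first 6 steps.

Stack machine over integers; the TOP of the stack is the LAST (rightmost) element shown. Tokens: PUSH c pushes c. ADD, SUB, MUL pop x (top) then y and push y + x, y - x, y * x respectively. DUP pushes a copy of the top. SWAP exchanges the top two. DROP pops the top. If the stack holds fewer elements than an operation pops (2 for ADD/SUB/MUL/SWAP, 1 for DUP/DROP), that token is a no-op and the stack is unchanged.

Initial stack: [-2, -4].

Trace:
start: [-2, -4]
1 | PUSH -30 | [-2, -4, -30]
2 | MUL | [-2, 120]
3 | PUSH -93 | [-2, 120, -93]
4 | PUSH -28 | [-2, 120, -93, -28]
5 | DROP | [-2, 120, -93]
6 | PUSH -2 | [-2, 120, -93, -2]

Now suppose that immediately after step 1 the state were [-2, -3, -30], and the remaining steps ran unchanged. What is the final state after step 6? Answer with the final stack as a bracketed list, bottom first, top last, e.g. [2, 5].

state after step 1 := [-2, -3, -30]
2 | MUL | [-2, 90]
3 | PUSH -93 | [-2, 90, -93]
4 | PUSH -28 | [-2, 90, -93, -28]
5 | DROP | [-2, 90, -93]
6 | PUSH -2 | [-2, 90, -93, -2]

[-2, 90, -93, -2]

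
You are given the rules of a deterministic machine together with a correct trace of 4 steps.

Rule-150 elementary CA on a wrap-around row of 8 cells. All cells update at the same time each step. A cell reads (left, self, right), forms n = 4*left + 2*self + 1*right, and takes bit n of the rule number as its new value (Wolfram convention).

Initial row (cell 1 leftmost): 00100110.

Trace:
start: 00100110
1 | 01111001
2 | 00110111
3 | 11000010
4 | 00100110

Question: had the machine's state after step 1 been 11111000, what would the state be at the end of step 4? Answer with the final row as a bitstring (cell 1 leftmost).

11111101

state after step 1 := 11111000
2 | 01110101
3 | 00100101
4 | 11111101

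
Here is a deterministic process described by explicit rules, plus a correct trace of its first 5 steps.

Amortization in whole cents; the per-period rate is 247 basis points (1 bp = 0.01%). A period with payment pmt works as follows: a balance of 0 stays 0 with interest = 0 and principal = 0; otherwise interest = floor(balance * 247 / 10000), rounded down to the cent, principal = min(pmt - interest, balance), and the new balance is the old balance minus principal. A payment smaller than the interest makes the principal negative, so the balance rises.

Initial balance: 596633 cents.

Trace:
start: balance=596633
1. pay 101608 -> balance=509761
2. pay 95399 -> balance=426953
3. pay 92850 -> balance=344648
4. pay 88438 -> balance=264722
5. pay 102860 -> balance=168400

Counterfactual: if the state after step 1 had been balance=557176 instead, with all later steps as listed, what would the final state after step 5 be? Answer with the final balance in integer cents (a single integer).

state after step 1 := balance=557176
2. pay 95399 -> balance=475539
3. pay 92850 -> balance=394434
4. pay 88438 -> balance=315738
5. pay 102860 -> balance=220676

220676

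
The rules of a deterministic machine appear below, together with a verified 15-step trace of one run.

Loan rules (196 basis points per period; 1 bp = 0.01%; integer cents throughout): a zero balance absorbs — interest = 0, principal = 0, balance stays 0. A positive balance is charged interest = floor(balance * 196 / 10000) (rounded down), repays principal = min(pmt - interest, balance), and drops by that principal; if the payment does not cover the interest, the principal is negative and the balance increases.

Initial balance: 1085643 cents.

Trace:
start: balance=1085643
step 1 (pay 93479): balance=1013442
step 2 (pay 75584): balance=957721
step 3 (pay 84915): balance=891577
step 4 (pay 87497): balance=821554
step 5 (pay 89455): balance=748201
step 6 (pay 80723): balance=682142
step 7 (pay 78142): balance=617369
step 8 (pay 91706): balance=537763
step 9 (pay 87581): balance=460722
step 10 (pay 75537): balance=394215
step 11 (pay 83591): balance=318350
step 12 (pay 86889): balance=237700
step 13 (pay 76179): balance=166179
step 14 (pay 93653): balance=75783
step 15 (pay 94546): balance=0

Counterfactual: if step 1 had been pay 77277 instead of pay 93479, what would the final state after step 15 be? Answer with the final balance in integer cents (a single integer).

3986

(re-executing from step 1 with the substitution; state before step 1: balance=1085643)
step 1 (pay 77277): balance=1029644
step 2 (pay 75584): balance=974241
step 3 (pay 84915): balance=908421
step 4 (pay 87497): balance=838729
step 5 (pay 89455): balance=765713
step 6 (pay 80723): balance=699997
step 7 (pay 78142): balance=635574
step 8 (pay 91706): balance=556325
step 9 (pay 87581): balance=479647
step 10 (pay 75537): balance=413511
step 11 (pay 83591): balance=338024
step 12 (pay 86889): balance=257760
step 13 (pay 76179): balance=186633
step 14 (pay 93653): balance=96638
step 15 (pay 94546): balance=3986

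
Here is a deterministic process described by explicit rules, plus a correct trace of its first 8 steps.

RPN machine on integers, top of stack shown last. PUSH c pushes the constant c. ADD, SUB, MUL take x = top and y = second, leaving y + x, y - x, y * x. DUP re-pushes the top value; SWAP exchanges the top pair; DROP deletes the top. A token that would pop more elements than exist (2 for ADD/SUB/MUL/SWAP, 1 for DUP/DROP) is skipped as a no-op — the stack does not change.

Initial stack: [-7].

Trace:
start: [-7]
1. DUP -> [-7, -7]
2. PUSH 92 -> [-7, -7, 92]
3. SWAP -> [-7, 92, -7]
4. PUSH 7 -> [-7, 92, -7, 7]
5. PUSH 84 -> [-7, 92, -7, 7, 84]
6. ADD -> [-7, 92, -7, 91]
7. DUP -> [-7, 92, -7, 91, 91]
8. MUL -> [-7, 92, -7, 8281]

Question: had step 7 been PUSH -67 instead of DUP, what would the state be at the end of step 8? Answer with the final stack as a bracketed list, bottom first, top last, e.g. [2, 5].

[-7, 92, -7, -6097]

(re-executing from step 7 with the substitution; state before step 7: [-7, 92, -7, 91])
7. PUSH -67 -> [-7, 92, -7, 91, -67]
8. MUL -> [-7, 92, -7, -6097]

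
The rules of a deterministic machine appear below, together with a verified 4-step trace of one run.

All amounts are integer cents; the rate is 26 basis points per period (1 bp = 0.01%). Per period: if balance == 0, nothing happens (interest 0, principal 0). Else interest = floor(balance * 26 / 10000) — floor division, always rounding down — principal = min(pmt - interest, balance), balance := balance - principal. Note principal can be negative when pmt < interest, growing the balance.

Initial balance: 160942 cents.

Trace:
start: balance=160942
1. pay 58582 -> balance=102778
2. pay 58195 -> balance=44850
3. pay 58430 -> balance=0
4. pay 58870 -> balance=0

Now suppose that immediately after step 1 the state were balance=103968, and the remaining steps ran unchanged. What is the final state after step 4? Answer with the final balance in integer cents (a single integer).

state after step 1 := balance=103968
2. pay 58195 -> balance=46043
3. pay 58430 -> balance=0
4. pay 58870 -> balance=0

0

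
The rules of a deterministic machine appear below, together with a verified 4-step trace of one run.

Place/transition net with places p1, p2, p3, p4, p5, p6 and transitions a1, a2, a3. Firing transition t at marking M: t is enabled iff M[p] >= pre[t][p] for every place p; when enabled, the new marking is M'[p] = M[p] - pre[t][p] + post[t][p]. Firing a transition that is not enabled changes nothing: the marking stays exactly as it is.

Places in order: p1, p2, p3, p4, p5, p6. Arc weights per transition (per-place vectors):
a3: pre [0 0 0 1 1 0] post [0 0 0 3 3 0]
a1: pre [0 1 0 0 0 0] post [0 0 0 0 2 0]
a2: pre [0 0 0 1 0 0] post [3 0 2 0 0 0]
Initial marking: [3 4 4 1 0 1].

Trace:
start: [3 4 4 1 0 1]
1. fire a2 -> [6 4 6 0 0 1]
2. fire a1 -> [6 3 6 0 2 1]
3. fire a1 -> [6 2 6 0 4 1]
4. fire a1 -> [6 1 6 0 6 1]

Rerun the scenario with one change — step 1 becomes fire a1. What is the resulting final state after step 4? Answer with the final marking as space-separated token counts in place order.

(re-executing from step 1 with the substitution; state before step 1: [3 4 4 1 0 1])
1. fire a1 -> [3 3 4 1 2 1]
2. fire a1 -> [3 2 4 1 4 1]
3. fire a1 -> [3 1 4 1 6 1]
4. fire a1 -> [3 0 4 1 8 1]

3 0 4 1 8 1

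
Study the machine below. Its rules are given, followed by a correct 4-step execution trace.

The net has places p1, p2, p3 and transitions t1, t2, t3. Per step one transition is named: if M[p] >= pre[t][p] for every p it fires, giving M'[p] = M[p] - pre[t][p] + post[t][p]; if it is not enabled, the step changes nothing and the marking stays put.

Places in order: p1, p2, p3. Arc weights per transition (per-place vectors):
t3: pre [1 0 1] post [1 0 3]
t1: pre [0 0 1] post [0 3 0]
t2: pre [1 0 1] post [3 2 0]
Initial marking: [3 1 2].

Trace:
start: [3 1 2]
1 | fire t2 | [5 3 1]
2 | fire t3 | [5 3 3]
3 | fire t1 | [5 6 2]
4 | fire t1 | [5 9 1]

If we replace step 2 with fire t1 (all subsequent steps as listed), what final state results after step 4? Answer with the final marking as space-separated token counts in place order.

5 6 0

(re-executing from step 2 with the substitution; state before step 2: [5 3 1])
2 | fire t1 | [5 6 0]
3 | fire t1 | [5 6 0]
4 | fire t1 | [5 6 0]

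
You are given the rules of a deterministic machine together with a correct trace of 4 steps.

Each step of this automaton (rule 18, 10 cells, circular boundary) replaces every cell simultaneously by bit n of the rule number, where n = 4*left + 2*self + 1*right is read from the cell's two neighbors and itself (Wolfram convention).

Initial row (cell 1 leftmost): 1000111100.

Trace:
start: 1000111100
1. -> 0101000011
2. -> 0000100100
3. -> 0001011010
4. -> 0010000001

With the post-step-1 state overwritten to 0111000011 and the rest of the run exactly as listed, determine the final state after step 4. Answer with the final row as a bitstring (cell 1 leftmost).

state after step 1 := 0111000011
2. -> 0000100100
3. -> 0001011010
4. -> 0010000001

0010000001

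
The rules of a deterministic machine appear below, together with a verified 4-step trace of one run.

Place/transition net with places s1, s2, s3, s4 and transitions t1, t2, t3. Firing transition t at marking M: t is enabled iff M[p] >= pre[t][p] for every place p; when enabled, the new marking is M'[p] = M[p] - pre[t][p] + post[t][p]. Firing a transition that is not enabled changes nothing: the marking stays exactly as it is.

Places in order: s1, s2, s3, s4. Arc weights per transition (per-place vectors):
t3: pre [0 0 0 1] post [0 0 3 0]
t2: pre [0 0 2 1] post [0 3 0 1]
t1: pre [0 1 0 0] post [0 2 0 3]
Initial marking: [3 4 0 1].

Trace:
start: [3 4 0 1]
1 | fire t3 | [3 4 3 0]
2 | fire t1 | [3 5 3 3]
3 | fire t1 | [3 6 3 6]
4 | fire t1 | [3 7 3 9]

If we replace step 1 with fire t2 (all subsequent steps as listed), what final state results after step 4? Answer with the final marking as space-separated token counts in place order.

(re-executing from step 1 with the substitution; state before step 1: [3 4 0 1])
1 | fire t2 | [3 4 0 1]
2 | fire t1 | [3 5 0 4]
3 | fire t1 | [3 6 0 7]
4 | fire t1 | [3 7 0 10]

3 7 0 10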